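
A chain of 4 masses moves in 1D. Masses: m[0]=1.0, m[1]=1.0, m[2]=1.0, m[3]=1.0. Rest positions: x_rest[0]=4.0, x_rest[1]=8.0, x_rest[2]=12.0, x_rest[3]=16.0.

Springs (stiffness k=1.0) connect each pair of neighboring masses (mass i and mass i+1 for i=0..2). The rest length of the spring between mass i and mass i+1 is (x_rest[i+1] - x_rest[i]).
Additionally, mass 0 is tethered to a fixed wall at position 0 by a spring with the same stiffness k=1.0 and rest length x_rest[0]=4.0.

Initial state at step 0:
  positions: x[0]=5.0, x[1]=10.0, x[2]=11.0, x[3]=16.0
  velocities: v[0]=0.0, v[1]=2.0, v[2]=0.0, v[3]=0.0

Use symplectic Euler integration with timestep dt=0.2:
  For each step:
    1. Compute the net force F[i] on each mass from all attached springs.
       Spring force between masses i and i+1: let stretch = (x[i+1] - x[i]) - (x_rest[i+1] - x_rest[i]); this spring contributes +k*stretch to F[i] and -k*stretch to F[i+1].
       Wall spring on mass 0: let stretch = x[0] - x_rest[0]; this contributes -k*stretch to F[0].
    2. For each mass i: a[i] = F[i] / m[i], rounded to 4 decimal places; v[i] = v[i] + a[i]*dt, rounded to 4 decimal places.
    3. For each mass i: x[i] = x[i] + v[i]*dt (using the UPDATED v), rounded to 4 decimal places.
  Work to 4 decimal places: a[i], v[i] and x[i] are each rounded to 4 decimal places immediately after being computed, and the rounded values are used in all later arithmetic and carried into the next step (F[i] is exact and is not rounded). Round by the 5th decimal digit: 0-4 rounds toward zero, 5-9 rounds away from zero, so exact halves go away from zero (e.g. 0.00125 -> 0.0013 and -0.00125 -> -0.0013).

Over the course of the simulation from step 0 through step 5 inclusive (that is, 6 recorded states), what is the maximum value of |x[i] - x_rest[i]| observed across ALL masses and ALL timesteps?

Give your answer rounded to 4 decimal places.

Step 0: x=[5.0000 10.0000 11.0000 16.0000] v=[0.0000 2.0000 0.0000 0.0000]
Step 1: x=[5.0000 10.2400 11.1600 15.9600] v=[0.0000 1.2000 0.8000 -0.2000]
Step 2: x=[5.0096 10.3072 11.4752 15.8880] v=[0.0480 0.3360 1.5760 -0.3600]
Step 3: x=[5.0307 10.2092 11.9202 15.7995] v=[0.1056 -0.4899 2.2250 -0.4426]
Step 4: x=[5.0577 9.9725 12.4519 15.7158] v=[0.1352 -1.1834 2.6587 -0.4185]
Step 5: x=[5.0790 9.6384 13.0150 15.6615] v=[0.1066 -1.6705 2.8156 -0.2713]
Max displacement = 2.3072

Answer: 2.3072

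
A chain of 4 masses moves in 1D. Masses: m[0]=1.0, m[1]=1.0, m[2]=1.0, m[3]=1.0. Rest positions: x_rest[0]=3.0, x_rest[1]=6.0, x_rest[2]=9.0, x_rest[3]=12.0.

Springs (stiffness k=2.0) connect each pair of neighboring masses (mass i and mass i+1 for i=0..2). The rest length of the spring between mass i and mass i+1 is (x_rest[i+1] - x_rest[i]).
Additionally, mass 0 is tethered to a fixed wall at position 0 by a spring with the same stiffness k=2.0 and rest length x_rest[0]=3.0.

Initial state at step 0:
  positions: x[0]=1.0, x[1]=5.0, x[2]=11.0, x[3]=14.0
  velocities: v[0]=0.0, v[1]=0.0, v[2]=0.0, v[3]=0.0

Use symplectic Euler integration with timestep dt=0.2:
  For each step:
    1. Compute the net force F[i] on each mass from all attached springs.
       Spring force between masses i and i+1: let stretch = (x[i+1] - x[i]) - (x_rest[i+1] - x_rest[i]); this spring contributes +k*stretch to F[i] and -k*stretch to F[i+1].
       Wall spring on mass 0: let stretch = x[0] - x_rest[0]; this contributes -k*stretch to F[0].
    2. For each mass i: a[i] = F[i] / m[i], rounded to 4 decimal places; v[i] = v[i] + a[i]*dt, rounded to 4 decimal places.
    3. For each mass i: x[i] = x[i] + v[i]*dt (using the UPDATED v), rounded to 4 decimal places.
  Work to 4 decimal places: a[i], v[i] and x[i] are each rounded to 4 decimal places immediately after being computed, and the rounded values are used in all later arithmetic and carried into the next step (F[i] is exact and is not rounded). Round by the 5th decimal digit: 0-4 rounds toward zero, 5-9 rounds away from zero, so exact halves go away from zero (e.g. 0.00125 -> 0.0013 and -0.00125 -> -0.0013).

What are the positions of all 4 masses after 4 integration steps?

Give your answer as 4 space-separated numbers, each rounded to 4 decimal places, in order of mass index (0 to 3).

Answer: 3.0304 6.2572 9.2884 13.7500

Derivation:
Step 0: x=[1.0000 5.0000 11.0000 14.0000] v=[0.0000 0.0000 0.0000 0.0000]
Step 1: x=[1.2400 5.1600 10.7600 14.0000] v=[1.2000 0.8000 -1.2000 0.0000]
Step 2: x=[1.6944 5.4544 10.3312 13.9808] v=[2.2720 1.4720 -2.1440 -0.0960]
Step 3: x=[2.3140 5.8381 9.8042 13.9096] v=[3.0982 1.9187 -2.6349 -0.3558]
Step 4: x=[3.0304 6.2572 9.2884 13.7500] v=[3.5822 2.0955 -2.5792 -0.7980]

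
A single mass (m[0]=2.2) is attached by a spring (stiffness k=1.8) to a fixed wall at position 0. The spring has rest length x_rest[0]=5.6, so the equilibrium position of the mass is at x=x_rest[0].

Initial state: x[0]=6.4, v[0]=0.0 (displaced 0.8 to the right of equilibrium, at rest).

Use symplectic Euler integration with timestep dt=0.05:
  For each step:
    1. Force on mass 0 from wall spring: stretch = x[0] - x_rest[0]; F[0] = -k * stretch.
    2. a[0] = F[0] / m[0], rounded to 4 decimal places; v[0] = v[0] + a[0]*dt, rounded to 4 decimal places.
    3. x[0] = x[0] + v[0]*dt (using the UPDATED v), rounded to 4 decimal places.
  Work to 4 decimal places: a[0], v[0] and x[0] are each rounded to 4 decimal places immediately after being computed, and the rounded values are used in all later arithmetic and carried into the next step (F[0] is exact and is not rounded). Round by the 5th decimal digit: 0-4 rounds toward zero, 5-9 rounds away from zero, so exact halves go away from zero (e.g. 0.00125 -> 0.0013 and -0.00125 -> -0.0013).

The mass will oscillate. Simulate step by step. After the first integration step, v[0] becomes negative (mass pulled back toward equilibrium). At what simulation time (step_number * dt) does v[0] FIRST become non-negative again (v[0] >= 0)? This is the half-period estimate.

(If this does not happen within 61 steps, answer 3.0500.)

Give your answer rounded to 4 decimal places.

Step 0: x=[6.4000] v=[0.0000]
Step 1: x=[6.3984] v=[-0.0327]
Step 2: x=[6.3951] v=[-0.0654]
Step 3: x=[6.3902] v=[-0.0979]
Step 4: x=[6.3837] v=[-0.1302]
Step 5: x=[6.3756] v=[-0.1623]
Step 6: x=[6.3659] v=[-0.1940]
Step 7: x=[6.3546] v=[-0.2253]
Step 8: x=[6.3418] v=[-0.2562]
Step 9: x=[6.3275] v=[-0.2865]
Step 10: x=[6.3117] v=[-0.3163]
Step 11: x=[6.2944] v=[-0.3454]
Step 12: x=[6.2757] v=[-0.3738]
Step 13: x=[6.2556] v=[-0.4014]
Step 14: x=[6.2342] v=[-0.4282]
Step 15: x=[6.2115] v=[-0.4541]
Step 16: x=[6.1875] v=[-0.4791]
Step 17: x=[6.1623] v=[-0.5031]
Step 18: x=[6.1360] v=[-0.5261]
Step 19: x=[6.1086] v=[-0.5480]
Step 20: x=[6.0802] v=[-0.5688]
Step 21: x=[6.0508] v=[-0.5884]
Step 22: x=[6.0205] v=[-0.6068]
Step 23: x=[5.9893] v=[-0.6240]
Step 24: x=[5.9573] v=[-0.6399]
Step 25: x=[5.9246] v=[-0.6545]
Step 26: x=[5.8912] v=[-0.6678]
Step 27: x=[5.8572] v=[-0.6797]
Step 28: x=[5.8227] v=[-0.6902]
Step 29: x=[5.7877] v=[-0.6993]
Step 30: x=[5.7524] v=[-0.7070]
Step 31: x=[5.7167] v=[-0.7132]
Step 32: x=[5.6808] v=[-0.7180]
Step 33: x=[5.6447] v=[-0.7213]
Step 34: x=[5.6085] v=[-0.7231]
Step 35: x=[5.5723] v=[-0.7235]
Step 36: x=[5.5362] v=[-0.7224]
Step 37: x=[5.5002] v=[-0.7198]
Step 38: x=[5.4644] v=[-0.7157]
Step 39: x=[5.4289] v=[-0.7102]
Step 40: x=[5.3937] v=[-0.7032]
Step 41: x=[5.3590] v=[-0.6948]
Step 42: x=[5.3248] v=[-0.6849]
Step 43: x=[5.2911] v=[-0.6736]
Step 44: x=[5.2581] v=[-0.6610]
Step 45: x=[5.2258] v=[-0.6470]
Step 46: x=[5.1942] v=[-0.6317]
Step 47: x=[5.1634] v=[-0.6151]
Step 48: x=[5.1335] v=[-0.5972]
Step 49: x=[5.1046] v=[-0.5781]
Step 50: x=[5.0767] v=[-0.5578]
Step 51: x=[5.0499] v=[-0.5364]
Step 52: x=[5.0242] v=[-0.5139]
Step 53: x=[4.9997] v=[-0.4903]
Step 54: x=[4.9764] v=[-0.4657]
Step 55: x=[4.9544] v=[-0.4402]
Step 56: x=[4.9337] v=[-0.4138]
Step 57: x=[4.9144] v=[-0.3865]
Step 58: x=[4.8965] v=[-0.3585]
Step 59: x=[4.8800] v=[-0.3297]
Step 60: x=[4.8650] v=[-0.3002]
Step 61: x=[4.8515] v=[-0.2701]
v[0] did not become non-negative within 61 steps; using fallback time=3.0500

Answer: 3.0500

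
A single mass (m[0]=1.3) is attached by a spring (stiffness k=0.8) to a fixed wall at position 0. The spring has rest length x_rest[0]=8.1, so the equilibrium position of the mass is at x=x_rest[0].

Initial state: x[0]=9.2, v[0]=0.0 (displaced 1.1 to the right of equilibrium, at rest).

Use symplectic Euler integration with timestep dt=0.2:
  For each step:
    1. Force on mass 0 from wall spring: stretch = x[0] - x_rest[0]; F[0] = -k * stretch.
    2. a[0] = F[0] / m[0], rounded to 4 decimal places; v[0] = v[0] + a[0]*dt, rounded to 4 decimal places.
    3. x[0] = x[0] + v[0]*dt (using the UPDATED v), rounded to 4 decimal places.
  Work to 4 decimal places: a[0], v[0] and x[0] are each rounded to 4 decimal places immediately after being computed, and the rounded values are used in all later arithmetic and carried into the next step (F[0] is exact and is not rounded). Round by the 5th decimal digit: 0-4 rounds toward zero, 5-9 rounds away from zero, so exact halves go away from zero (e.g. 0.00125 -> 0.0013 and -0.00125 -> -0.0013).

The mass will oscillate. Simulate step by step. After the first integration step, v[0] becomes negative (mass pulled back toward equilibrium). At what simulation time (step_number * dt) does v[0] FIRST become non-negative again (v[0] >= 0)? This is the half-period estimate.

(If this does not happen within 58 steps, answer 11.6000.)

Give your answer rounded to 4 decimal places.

Answer: 4.2000

Derivation:
Step 0: x=[9.2000] v=[0.0000]
Step 1: x=[9.1729] v=[-0.1354]
Step 2: x=[9.1194] v=[-0.2674]
Step 3: x=[9.0408] v=[-0.3929]
Step 4: x=[8.9391] v=[-0.5087]
Step 5: x=[8.8167] v=[-0.6120]
Step 6: x=[8.6767] v=[-0.7002]
Step 7: x=[8.5225] v=[-0.7712]
Step 8: x=[8.3579] v=[-0.8232]
Step 9: x=[8.1869] v=[-0.8549]
Step 10: x=[8.0138] v=[-0.8656]
Step 11: x=[7.8428] v=[-0.8550]
Step 12: x=[7.6781] v=[-0.8233]
Step 13: x=[7.5238] v=[-0.7714]
Step 14: x=[7.3837] v=[-0.7005]
Step 15: x=[7.2612] v=[-0.6123]
Step 16: x=[7.1594] v=[-0.5091]
Step 17: x=[7.0807] v=[-0.3933]
Step 18: x=[7.0271] v=[-0.2678]
Step 19: x=[6.9999] v=[-0.1358]
Step 20: x=[6.9998] v=[-0.0004]
Step 21: x=[7.0268] v=[0.1350]
First v>=0 after going negative at step 21, time=4.2000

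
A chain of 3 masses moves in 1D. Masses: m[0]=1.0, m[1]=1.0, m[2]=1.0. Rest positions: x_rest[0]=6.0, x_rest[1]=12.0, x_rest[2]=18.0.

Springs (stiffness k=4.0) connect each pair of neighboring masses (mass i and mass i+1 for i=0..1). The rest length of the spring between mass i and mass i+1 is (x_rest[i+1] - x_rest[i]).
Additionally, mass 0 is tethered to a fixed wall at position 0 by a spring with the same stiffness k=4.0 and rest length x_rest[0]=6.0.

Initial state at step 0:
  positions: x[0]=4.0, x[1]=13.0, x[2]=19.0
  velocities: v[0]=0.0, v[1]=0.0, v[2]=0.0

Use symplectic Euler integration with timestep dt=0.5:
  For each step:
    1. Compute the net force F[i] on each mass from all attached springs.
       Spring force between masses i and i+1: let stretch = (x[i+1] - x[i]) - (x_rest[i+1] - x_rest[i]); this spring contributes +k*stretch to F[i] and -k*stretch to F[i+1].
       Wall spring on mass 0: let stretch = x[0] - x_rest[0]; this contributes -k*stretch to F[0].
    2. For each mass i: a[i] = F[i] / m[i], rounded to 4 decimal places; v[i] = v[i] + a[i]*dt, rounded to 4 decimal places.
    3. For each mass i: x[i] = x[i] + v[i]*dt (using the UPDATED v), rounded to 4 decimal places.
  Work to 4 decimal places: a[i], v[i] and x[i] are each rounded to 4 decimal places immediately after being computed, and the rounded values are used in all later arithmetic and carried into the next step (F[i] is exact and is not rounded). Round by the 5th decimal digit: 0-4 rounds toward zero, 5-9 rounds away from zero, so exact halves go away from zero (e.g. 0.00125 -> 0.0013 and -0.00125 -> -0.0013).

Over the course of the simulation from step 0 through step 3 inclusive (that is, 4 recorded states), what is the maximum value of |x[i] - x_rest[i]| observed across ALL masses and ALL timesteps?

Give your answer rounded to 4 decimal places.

Answer: 3.0000

Derivation:
Step 0: x=[4.0000 13.0000 19.0000] v=[0.0000 0.0000 0.0000]
Step 1: x=[9.0000 10.0000 19.0000] v=[10.0000 -6.0000 0.0000]
Step 2: x=[6.0000 15.0000 16.0000] v=[-6.0000 10.0000 -6.0000]
Step 3: x=[6.0000 12.0000 18.0000] v=[0.0000 -6.0000 4.0000]
Max displacement = 3.0000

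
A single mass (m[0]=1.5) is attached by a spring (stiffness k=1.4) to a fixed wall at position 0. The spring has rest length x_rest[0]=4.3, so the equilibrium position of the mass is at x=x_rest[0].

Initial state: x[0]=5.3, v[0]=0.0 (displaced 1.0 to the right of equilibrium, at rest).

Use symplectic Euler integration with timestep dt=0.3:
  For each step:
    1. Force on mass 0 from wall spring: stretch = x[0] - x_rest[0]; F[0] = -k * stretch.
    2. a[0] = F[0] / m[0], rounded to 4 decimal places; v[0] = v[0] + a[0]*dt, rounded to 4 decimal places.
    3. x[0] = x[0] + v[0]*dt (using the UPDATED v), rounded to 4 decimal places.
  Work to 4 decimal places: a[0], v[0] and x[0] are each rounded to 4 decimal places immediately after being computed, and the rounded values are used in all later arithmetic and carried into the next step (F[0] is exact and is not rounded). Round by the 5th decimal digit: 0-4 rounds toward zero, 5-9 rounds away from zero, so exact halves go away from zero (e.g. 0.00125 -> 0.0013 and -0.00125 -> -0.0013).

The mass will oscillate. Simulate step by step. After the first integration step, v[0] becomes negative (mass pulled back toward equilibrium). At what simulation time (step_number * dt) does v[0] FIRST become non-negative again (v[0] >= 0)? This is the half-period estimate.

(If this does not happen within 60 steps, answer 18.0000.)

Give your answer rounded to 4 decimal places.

Answer: 3.3000

Derivation:
Step 0: x=[5.3000] v=[0.0000]
Step 1: x=[5.2160] v=[-0.2800]
Step 2: x=[5.0551] v=[-0.5365]
Step 3: x=[4.8307] v=[-0.7479]
Step 4: x=[4.5618] v=[-0.8965]
Step 5: x=[4.2709] v=[-0.9698]
Step 6: x=[3.9824] v=[-0.9616]
Step 7: x=[3.7206] v=[-0.8727]
Step 8: x=[3.5075] v=[-0.7105]
Step 9: x=[3.3609] v=[-0.4886]
Step 10: x=[3.2932] v=[-0.2257]
Step 11: x=[3.3101] v=[0.0562]
First v>=0 after going negative at step 11, time=3.3000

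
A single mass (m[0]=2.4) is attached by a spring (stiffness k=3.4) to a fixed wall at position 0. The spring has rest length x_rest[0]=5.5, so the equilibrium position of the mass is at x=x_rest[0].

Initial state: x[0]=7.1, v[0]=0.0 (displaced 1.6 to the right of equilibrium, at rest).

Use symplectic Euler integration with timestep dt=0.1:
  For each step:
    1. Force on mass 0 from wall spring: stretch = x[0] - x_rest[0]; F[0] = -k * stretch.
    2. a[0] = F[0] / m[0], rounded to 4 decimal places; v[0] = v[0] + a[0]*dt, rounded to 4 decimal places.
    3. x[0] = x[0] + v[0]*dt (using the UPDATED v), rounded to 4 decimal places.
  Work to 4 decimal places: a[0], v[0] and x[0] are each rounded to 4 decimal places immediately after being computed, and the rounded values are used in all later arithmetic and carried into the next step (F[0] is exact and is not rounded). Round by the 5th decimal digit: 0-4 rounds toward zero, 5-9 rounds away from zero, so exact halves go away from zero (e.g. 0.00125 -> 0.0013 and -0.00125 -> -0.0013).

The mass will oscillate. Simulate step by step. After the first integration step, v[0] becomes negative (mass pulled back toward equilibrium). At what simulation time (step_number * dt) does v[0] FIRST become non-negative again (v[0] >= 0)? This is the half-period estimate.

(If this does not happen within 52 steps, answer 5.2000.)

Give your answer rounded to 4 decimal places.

Answer: 2.7000

Derivation:
Step 0: x=[7.1000] v=[0.0000]
Step 1: x=[7.0773] v=[-0.2267]
Step 2: x=[7.0323] v=[-0.4502]
Step 3: x=[6.9656] v=[-0.6673]
Step 4: x=[6.8781] v=[-0.8749]
Step 5: x=[6.7711] v=[-1.0701]
Step 6: x=[6.6461] v=[-1.2502]
Step 7: x=[6.5048] v=[-1.4126]
Step 8: x=[6.3493] v=[-1.5550]
Step 9: x=[6.1818] v=[-1.6753]
Step 10: x=[6.0046] v=[-1.7719]
Step 11: x=[5.8203] v=[-1.8434]
Step 12: x=[5.6314] v=[-1.8888]
Step 13: x=[5.4407] v=[-1.9074]
Step 14: x=[5.2508] v=[-1.8990]
Step 15: x=[5.0644] v=[-1.8637]
Step 16: x=[4.8842] v=[-1.8020]
Step 17: x=[4.7127] v=[-1.7148]
Step 18: x=[4.5524] v=[-1.6033]
Step 19: x=[4.4055] v=[-1.4691]
Step 20: x=[4.2741] v=[-1.3141]
Step 21: x=[4.1601] v=[-1.1404]
Step 22: x=[4.0650] v=[-0.9506]
Step 23: x=[3.9903] v=[-0.7473]
Step 24: x=[3.9370] v=[-0.5334]
Step 25: x=[3.9058] v=[-0.3120]
Step 26: x=[3.8972] v=[-0.0862]
Step 27: x=[3.9113] v=[0.1409]
First v>=0 after going negative at step 27, time=2.7000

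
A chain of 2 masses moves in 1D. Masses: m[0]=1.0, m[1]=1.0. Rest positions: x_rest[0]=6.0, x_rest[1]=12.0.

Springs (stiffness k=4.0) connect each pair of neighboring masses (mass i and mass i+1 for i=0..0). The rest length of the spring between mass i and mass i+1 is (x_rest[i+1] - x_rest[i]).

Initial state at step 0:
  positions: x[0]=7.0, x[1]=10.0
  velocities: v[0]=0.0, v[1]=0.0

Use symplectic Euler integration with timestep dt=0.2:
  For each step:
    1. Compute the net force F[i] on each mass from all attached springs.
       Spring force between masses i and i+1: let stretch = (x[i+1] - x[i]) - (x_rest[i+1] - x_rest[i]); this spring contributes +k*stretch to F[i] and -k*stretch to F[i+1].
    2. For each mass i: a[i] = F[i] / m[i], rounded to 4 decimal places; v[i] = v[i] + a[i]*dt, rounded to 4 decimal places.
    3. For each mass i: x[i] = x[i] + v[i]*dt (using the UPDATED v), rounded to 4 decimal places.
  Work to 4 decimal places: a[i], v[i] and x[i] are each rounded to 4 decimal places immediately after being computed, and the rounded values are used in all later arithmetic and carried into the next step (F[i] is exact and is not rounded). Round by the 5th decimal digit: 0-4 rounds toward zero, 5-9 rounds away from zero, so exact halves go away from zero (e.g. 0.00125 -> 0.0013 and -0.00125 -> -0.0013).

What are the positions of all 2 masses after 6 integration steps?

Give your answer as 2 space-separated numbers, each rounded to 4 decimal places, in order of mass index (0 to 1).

Answer: 4.1972 12.8028

Derivation:
Step 0: x=[7.0000 10.0000] v=[0.0000 0.0000]
Step 1: x=[6.5200 10.4800] v=[-2.4000 2.4000]
Step 2: x=[5.7136 11.2864] v=[-4.0320 4.0320]
Step 3: x=[4.8388 12.1612] v=[-4.3738 4.3738]
Step 4: x=[4.1756 12.8244] v=[-3.3159 3.3159]
Step 5: x=[3.9362 13.0638] v=[-1.1969 1.1969]
Step 6: x=[4.1972 12.8028] v=[1.3052 -1.3052]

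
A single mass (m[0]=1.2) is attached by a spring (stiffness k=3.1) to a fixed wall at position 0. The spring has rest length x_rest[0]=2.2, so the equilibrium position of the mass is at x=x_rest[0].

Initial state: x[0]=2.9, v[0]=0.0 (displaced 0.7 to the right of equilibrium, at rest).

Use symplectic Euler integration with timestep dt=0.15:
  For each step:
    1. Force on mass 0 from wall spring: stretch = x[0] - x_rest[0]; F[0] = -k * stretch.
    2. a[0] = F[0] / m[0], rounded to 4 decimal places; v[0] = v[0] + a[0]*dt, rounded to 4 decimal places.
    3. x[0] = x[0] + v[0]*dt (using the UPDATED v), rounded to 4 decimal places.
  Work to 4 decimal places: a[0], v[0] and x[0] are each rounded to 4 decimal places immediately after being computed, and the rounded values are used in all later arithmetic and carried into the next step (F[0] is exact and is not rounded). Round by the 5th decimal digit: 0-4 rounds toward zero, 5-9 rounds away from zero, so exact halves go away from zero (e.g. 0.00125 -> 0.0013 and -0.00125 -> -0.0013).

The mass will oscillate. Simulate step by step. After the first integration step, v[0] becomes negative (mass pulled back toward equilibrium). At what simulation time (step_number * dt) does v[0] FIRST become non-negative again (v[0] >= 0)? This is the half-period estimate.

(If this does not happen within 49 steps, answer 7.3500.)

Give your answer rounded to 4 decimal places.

Step 0: x=[2.9000] v=[0.0000]
Step 1: x=[2.8593] v=[-0.2712]
Step 2: x=[2.7803] v=[-0.5267]
Step 3: x=[2.6676] v=[-0.7516]
Step 4: x=[2.5277] v=[-0.9328]
Step 5: x=[2.3687] v=[-1.0598]
Step 6: x=[2.1999] v=[-1.1252]
Step 7: x=[2.0311] v=[-1.1252]
Step 8: x=[1.8721] v=[-1.0598]
Step 9: x=[1.7322] v=[-0.9327]
Step 10: x=[1.6195] v=[-0.7514]
Step 11: x=[1.5405] v=[-0.5265]
Step 12: x=[1.4999] v=[-0.2709]
Step 13: x=[1.5000] v=[0.0004]
First v>=0 after going negative at step 13, time=1.9500

Answer: 1.9500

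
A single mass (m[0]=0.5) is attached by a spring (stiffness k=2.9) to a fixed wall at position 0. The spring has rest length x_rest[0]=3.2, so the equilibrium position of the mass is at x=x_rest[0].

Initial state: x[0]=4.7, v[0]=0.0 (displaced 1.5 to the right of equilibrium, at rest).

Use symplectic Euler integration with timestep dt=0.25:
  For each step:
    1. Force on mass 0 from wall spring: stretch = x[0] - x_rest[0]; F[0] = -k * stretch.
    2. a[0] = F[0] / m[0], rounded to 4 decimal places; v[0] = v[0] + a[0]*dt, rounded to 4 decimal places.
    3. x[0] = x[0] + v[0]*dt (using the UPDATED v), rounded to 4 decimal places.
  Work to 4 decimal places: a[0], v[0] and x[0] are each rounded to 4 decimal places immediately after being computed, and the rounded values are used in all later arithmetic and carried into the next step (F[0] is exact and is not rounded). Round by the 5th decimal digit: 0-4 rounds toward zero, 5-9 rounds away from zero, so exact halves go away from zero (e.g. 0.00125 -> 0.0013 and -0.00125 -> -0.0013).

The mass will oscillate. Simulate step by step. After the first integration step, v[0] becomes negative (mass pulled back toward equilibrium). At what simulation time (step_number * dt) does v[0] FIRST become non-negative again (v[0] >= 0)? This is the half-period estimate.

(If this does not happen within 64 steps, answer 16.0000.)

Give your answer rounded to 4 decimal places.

Answer: 1.5000

Derivation:
Step 0: x=[4.7000] v=[0.0000]
Step 1: x=[4.1563] v=[-2.1750]
Step 2: x=[3.2659] v=[-3.5616]
Step 3: x=[2.3516] v=[-3.6572]
Step 4: x=[1.7449] v=[-2.4270]
Step 5: x=[1.6656] v=[-0.3171]
Step 6: x=[2.1426] v=[1.9078]
First v>=0 after going negative at step 6, time=1.5000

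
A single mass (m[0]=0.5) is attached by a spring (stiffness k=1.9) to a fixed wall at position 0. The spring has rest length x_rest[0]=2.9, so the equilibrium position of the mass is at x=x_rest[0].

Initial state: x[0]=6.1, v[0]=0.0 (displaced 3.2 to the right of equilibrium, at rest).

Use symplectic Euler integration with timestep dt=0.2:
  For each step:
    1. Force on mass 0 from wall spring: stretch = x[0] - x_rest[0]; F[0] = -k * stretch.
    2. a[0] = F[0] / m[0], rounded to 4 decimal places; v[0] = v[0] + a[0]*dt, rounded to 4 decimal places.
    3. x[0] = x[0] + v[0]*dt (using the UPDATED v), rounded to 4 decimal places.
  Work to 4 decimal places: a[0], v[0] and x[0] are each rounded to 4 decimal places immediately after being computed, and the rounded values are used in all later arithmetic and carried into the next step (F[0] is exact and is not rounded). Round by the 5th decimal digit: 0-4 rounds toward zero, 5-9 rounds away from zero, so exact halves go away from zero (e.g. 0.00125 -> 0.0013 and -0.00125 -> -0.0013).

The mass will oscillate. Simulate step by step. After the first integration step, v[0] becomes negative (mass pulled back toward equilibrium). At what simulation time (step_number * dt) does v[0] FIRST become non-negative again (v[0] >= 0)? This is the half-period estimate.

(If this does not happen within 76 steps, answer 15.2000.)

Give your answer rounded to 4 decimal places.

Answer: 1.8000

Derivation:
Step 0: x=[6.1000] v=[0.0000]
Step 1: x=[5.6136] v=[-2.4320]
Step 2: x=[4.7147] v=[-4.4943]
Step 3: x=[3.5400] v=[-5.8735]
Step 4: x=[2.2680] v=[-6.3599]
Step 5: x=[1.0921] v=[-5.8796]
Step 6: x=[0.1910] v=[-4.5056]
Step 7: x=[-0.2984] v=[-2.4468]
Step 8: x=[-0.3016] v=[-0.0160]
Step 9: x=[0.1818] v=[2.4172]
First v>=0 after going negative at step 9, time=1.8000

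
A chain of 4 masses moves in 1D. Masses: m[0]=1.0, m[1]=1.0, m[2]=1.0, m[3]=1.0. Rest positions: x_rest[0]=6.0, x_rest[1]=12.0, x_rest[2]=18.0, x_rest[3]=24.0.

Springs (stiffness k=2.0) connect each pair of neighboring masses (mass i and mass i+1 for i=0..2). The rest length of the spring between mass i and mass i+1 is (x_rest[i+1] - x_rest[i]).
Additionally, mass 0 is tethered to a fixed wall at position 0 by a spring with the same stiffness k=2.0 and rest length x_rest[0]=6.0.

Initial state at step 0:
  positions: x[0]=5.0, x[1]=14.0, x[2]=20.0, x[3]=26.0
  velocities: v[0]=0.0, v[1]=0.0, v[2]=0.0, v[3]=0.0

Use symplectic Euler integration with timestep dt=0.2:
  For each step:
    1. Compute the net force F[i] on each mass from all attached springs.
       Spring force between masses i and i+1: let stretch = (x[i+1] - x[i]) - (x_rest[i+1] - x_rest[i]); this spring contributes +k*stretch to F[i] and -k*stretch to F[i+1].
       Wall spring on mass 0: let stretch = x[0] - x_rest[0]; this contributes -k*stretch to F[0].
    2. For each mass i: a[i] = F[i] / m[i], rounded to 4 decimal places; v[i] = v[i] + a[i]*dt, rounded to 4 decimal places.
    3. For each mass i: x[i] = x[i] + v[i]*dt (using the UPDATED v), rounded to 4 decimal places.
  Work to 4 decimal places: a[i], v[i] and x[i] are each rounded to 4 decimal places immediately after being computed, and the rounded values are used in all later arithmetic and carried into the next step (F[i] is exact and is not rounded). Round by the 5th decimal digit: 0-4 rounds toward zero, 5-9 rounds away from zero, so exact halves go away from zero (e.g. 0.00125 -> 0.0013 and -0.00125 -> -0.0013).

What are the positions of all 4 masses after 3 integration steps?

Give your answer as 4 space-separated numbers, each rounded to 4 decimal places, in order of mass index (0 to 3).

Step 0: x=[5.0000 14.0000 20.0000 26.0000] v=[0.0000 0.0000 0.0000 0.0000]
Step 1: x=[5.3200 13.7600 20.0000 26.0000] v=[1.6000 -1.2000 0.0000 0.0000]
Step 2: x=[5.8896 13.3440 19.9808 26.0000] v=[2.8480 -2.0800 -0.0960 0.0000]
Step 3: x=[6.5844 12.8626 19.9122 25.9985] v=[3.4739 -2.4070 -0.3430 -0.0077]

Answer: 6.5844 12.8626 19.9122 25.9985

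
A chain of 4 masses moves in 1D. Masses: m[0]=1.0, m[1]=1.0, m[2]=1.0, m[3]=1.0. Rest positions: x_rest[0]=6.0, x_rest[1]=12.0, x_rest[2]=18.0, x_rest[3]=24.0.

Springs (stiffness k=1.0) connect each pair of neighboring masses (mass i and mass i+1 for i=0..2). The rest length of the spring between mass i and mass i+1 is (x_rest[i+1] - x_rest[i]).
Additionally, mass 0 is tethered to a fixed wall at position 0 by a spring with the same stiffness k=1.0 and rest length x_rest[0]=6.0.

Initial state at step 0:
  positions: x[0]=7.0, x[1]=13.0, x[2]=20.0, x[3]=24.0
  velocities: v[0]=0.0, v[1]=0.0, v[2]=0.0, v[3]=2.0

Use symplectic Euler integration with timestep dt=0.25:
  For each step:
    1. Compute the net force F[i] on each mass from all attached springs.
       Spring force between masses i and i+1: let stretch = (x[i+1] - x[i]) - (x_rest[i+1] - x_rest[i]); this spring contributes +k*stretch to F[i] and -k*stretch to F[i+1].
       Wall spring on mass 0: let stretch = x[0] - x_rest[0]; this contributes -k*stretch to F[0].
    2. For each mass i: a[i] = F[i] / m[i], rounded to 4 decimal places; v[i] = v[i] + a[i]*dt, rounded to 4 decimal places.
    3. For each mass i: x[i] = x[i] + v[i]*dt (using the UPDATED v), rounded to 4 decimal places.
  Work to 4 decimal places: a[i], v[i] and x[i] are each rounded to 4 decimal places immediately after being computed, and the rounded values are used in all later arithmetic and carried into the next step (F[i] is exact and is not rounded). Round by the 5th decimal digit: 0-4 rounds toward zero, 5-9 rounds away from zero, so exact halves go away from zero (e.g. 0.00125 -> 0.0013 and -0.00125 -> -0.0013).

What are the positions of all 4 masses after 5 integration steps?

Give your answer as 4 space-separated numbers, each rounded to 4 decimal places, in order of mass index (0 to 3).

Step 0: x=[7.0000 13.0000 20.0000 24.0000] v=[0.0000 0.0000 0.0000 2.0000]
Step 1: x=[6.9375 13.0625 19.8125 24.6250] v=[-0.2500 0.2500 -0.7500 2.5000]
Step 2: x=[6.8242 13.1641 19.5039 25.3242] v=[-0.4531 0.4063 -1.2344 2.7969]
Step 3: x=[6.6807 13.2657 19.1628 26.0347] v=[-0.5742 0.4063 -1.3643 2.8418]
Step 4: x=[6.5312 13.3243 18.8827 26.6907] v=[-0.5981 0.2343 -1.1206 2.6238]
Step 5: x=[6.3981 13.3057 18.7432 27.2337] v=[-0.5326 -0.0744 -0.5582 2.1718]

Answer: 6.3981 13.3057 18.7432 27.2337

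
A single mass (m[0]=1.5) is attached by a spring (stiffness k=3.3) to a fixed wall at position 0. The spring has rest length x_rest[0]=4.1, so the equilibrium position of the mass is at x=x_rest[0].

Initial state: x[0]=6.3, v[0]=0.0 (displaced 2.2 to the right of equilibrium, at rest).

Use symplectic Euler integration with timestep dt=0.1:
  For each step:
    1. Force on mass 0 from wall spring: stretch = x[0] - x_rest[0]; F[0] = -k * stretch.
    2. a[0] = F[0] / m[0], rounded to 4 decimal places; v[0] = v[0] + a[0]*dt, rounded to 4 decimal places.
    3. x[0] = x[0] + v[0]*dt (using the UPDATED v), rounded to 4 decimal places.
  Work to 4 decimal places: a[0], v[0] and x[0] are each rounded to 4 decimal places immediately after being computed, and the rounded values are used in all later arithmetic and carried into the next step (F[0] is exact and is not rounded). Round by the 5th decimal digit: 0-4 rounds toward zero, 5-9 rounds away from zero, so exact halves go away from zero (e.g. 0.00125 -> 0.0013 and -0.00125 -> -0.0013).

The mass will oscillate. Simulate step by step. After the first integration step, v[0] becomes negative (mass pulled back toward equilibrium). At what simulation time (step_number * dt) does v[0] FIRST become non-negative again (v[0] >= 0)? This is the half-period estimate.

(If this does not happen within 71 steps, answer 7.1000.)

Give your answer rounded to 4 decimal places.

Step 0: x=[6.3000] v=[0.0000]
Step 1: x=[6.2516] v=[-0.4840]
Step 2: x=[6.1559] v=[-0.9574]
Step 3: x=[6.0149] v=[-1.4097]
Step 4: x=[5.8318] v=[-1.8310]
Step 5: x=[5.6106] v=[-2.2120]
Step 6: x=[5.3562] v=[-2.5443]
Step 7: x=[5.0741] v=[-2.8207]
Step 8: x=[4.7706] v=[-3.0350]
Step 9: x=[4.4524] v=[-3.1825]
Step 10: x=[4.1264] v=[-3.2600]
Step 11: x=[3.7998] v=[-3.2658]
Step 12: x=[3.4798] v=[-3.1998]
Step 13: x=[3.1735] v=[-3.0634]
Step 14: x=[2.8875] v=[-2.8596]
Step 15: x=[2.6282] v=[-2.5929]
Step 16: x=[2.4013] v=[-2.2691]
Step 17: x=[2.2118] v=[-1.8954]
Step 18: x=[2.0638] v=[-1.4800]
Step 19: x=[1.9606] v=[-1.0320]
Step 20: x=[1.9045] v=[-0.5613]
Step 21: x=[1.8967] v=[-0.0783]
Step 22: x=[1.9373] v=[0.4064]
First v>=0 after going negative at step 22, time=2.2000

Answer: 2.2000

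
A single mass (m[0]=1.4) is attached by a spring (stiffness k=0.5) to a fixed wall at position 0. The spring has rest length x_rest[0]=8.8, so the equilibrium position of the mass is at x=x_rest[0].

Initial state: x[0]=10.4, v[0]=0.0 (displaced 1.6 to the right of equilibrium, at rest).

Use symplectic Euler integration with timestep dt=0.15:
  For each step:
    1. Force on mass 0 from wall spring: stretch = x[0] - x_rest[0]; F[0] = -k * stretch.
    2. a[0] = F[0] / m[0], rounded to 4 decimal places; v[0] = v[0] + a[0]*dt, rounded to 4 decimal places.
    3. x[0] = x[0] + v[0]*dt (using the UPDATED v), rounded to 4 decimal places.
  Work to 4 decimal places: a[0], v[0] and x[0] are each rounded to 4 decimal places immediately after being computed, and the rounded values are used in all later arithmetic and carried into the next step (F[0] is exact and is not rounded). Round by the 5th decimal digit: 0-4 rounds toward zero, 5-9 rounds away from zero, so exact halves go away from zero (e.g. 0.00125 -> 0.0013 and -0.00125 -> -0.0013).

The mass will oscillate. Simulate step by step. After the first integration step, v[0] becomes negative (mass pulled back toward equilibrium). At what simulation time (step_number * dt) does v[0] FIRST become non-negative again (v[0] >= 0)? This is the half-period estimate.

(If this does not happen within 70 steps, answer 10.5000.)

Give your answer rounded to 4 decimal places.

Step 0: x=[10.4000] v=[0.0000]
Step 1: x=[10.3871] v=[-0.0857]
Step 2: x=[10.3615] v=[-0.1707]
Step 3: x=[10.3233] v=[-0.2544]
Step 4: x=[10.2729] v=[-0.3360]
Step 5: x=[10.2107] v=[-0.4149]
Step 6: x=[10.1371] v=[-0.4905]
Step 7: x=[10.0528] v=[-0.5621]
Step 8: x=[9.9584] v=[-0.6292]
Step 9: x=[9.8547] v=[-0.6913]
Step 10: x=[9.7425] v=[-0.7478]
Step 11: x=[9.6228] v=[-0.7983]
Step 12: x=[9.4964] v=[-0.8424]
Step 13: x=[9.3644] v=[-0.8797]
Step 14: x=[9.2279] v=[-0.9099]
Step 15: x=[9.0880] v=[-0.9328]
Step 16: x=[8.9458] v=[-0.9482]
Step 17: x=[8.8024] v=[-0.9560]
Step 18: x=[8.6590] v=[-0.9561]
Step 19: x=[8.5167] v=[-0.9485]
Step 20: x=[8.3767] v=[-0.9333]
Step 21: x=[8.2401] v=[-0.9106]
Step 22: x=[8.1080] v=[-0.8806]
Step 23: x=[7.9815] v=[-0.8435]
Step 24: x=[7.8615] v=[-0.7997]
Step 25: x=[7.7491] v=[-0.7494]
Step 26: x=[7.6451] v=[-0.6931]
Step 27: x=[7.5504] v=[-0.6312]
Step 28: x=[7.4658] v=[-0.5643]
Step 29: x=[7.3919] v=[-0.4928]
Step 30: x=[7.3293] v=[-0.4174]
Step 31: x=[7.2785] v=[-0.3386]
Step 32: x=[7.2399] v=[-0.2571]
Step 33: x=[7.2139] v=[-0.1735]
Step 34: x=[7.2006] v=[-0.0885]
Step 35: x=[7.2002] v=[-0.0028]
Step 36: x=[7.2126] v=[0.0829]
First v>=0 after going negative at step 36, time=5.4000

Answer: 5.4000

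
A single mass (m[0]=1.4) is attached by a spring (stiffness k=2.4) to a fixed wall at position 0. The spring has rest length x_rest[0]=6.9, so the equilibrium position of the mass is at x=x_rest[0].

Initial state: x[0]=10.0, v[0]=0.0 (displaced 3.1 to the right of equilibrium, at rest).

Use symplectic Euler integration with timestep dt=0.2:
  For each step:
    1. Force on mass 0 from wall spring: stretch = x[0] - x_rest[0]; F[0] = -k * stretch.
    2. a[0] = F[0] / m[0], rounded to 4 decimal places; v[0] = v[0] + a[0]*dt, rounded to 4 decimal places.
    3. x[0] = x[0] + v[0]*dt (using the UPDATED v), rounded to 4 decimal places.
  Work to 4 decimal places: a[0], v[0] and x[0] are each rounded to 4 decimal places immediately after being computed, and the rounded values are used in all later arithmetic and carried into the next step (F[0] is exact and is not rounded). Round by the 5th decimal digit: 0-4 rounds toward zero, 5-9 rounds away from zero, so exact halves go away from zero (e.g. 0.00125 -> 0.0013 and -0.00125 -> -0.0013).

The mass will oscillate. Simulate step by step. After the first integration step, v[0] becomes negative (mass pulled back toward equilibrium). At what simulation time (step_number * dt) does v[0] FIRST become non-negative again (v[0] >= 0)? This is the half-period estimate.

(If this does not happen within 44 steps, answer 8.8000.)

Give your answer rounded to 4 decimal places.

Step 0: x=[10.0000] v=[0.0000]
Step 1: x=[9.7874] v=[-1.0629]
Step 2: x=[9.3768] v=[-2.0529]
Step 3: x=[8.7964] v=[-2.9021]
Step 4: x=[8.0859] v=[-3.5523]
Step 5: x=[7.2941] v=[-3.9589]
Step 6: x=[6.4753] v=[-4.0940]
Step 7: x=[5.6856] v=[-3.9484]
Step 8: x=[4.9792] v=[-3.5320]
Step 9: x=[4.4045] v=[-2.8734]
Step 10: x=[4.0009] v=[-2.0178]
Step 11: x=[3.7961] v=[-1.0238]
Step 12: x=[3.8042] v=[0.0404]
First v>=0 after going negative at step 12, time=2.4000

Answer: 2.4000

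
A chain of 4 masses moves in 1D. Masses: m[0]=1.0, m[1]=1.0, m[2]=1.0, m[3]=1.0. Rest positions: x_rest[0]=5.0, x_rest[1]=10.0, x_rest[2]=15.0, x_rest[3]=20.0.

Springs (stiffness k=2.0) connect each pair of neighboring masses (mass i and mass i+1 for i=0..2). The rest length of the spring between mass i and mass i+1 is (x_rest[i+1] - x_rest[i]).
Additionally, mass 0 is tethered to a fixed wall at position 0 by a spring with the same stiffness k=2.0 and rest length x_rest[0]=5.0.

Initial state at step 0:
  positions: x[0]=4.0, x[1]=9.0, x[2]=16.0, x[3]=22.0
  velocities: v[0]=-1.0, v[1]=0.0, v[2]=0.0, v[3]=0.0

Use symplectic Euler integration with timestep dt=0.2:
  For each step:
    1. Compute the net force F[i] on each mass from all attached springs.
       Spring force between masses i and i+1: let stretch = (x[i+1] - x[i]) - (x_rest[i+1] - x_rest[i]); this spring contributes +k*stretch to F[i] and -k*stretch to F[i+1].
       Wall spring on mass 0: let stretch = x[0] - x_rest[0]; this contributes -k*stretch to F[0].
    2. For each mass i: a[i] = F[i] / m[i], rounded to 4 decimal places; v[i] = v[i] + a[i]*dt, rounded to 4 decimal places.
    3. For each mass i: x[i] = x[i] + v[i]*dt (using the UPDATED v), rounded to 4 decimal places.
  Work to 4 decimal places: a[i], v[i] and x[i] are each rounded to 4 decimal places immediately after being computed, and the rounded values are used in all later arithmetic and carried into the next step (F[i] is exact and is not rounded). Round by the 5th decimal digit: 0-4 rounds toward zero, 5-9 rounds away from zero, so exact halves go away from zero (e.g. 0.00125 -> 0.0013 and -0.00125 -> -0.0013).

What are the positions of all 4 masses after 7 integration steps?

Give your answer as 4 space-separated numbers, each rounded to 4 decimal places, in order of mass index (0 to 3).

Answer: 5.6630 10.8169 15.2110 19.9950

Derivation:
Step 0: x=[4.0000 9.0000 16.0000 22.0000] v=[-1.0000 0.0000 0.0000 0.0000]
Step 1: x=[3.8800 9.1600 15.9200 21.9200] v=[-0.6000 0.8000 -0.4000 -0.4000]
Step 2: x=[3.8720 9.4384 15.7792 21.7600] v=[-0.0400 1.3920 -0.7040 -0.8000]
Step 3: x=[3.9996 9.7788 15.6096 21.5215] v=[0.6378 1.7018 -0.8480 -1.1923]
Step 4: x=[4.2695 10.1233 15.4465 21.2101] v=[1.3496 1.7224 -0.8156 -1.5571]
Step 5: x=[4.6662 10.4253 15.3186 20.8376] v=[1.9833 1.5102 -0.6394 -1.8625]
Step 6: x=[5.1503 10.6581 15.2408 20.4236] v=[2.4205 1.1639 -0.3891 -2.0701]
Step 7: x=[5.6630 10.8169 15.2110 19.9950] v=[2.5635 0.7939 -0.1491 -2.1432]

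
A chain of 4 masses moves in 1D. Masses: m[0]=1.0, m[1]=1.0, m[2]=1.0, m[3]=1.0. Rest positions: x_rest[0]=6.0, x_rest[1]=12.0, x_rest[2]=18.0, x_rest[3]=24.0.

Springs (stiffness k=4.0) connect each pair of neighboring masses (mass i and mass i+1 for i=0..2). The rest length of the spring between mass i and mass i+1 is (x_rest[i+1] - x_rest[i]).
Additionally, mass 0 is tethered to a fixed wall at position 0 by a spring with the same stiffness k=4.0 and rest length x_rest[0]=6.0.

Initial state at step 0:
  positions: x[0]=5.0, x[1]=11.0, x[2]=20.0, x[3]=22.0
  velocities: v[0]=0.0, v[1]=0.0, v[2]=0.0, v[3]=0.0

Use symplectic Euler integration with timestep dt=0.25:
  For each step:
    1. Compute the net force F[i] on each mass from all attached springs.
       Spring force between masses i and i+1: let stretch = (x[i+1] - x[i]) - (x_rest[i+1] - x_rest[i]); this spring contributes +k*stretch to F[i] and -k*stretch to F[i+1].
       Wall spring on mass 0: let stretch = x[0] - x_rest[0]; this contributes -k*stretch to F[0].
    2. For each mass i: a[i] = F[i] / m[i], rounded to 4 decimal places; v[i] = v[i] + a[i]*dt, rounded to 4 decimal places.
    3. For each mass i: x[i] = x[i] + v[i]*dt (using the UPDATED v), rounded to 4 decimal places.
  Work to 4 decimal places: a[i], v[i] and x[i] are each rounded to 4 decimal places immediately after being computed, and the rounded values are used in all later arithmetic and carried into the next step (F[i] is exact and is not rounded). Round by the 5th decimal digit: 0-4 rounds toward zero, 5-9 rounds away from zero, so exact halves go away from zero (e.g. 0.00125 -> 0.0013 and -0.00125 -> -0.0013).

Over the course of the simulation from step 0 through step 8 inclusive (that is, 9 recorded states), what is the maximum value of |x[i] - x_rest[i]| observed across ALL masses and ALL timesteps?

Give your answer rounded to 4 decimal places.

Answer: 2.9531

Derivation:
Step 0: x=[5.0000 11.0000 20.0000 22.0000] v=[0.0000 0.0000 0.0000 0.0000]
Step 1: x=[5.2500 11.7500 18.2500 23.0000] v=[1.0000 3.0000 -7.0000 4.0000]
Step 2: x=[5.8125 12.5000 16.0625 24.3125] v=[2.2500 3.0000 -8.7500 5.2500]
Step 3: x=[6.5938 12.4688 15.0469 25.0625] v=[3.1250 -0.1250 -4.0625 3.0000]
Step 4: x=[7.1954 11.6133 15.8907 24.8086] v=[2.4062 -3.4219 3.3750 -1.0156]
Step 5: x=[7.1026 10.7227 17.8946 23.8252] v=[-0.3713 -3.5624 8.0155 -3.9335]
Step 6: x=[6.1392 10.7201 19.5882 22.8592] v=[-3.8538 -0.0106 6.7742 -3.8641]
Step 7: x=[4.7862 11.7893 19.8825 22.5754] v=[-5.4121 4.2766 1.1771 -1.1351]
Step 8: x=[3.9874 13.1310 18.8267 23.1184] v=[-3.1952 5.3667 -4.2232 2.1720]
Max displacement = 2.9531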